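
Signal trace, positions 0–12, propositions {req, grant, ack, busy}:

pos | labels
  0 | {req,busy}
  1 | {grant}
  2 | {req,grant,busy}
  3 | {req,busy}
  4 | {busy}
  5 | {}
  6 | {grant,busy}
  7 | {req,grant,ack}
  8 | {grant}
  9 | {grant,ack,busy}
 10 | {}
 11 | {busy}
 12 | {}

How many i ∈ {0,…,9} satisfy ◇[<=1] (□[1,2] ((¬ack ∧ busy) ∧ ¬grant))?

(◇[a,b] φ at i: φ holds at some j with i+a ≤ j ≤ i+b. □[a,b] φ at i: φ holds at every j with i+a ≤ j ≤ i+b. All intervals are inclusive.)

2

Evaluate at each i in [0,9]:
  i=0: ✗ (none in [0,1])
  i=1: ✓ (witness j=2)
  i=2: ✓ (witness j=2)
  i=3: ✗ (none in [3,4])
  i=4: ✗ (none in [4,5])
  i=5: ✗ (none in [5,6])
  i=6: ✗ (none in [6,7])
  i=7: ✗ (none in [7,8])
  i=8: ✗ (none in [8,9])
  i=9: ✗ (none in [9,10])
Positions where it holds: {1, 2} → 2.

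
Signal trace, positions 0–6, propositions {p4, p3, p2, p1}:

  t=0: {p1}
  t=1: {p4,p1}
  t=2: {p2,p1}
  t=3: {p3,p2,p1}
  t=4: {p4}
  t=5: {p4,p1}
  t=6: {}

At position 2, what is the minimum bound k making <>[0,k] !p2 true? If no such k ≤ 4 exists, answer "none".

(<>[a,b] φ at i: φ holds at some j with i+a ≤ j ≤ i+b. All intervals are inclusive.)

2

Scan j = 2,3,… for !p2:
  j=2: fails
  j=3: fails
  j=4: holds
First hit at j=4, so smallest k = 4-2 = 2.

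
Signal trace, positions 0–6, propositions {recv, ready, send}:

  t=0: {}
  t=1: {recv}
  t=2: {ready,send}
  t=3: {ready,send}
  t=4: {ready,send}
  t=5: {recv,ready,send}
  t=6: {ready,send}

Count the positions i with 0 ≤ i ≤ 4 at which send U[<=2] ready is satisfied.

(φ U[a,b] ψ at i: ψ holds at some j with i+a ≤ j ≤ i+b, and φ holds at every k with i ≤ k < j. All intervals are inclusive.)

Evaluate at each i in [0,4]:
  i=0: ✗ (lhs fails at k=0 before rhs at j=2)
  i=1: ✗ (lhs fails at k=1 before rhs at j=2)
  i=2: ✓ (rhs at j=2)
  i=3: ✓ (rhs at j=3)
  i=4: ✓ (rhs at j=4)
Positions where it holds: {2, 3, 4} → 3.

3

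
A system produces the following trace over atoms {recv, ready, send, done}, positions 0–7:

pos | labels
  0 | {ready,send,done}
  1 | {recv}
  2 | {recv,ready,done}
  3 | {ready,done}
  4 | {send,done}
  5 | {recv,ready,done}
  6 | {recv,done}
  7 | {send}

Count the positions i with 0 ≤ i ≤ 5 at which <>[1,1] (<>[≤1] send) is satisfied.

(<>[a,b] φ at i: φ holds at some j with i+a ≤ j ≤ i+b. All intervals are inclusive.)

Evaluate at each i in [0,5]:
  i=0: ✗ (none in [1,1])
  i=1: ✗ (none in [2,2])
  i=2: ✓ (witness j=3)
  i=3: ✓ (witness j=4)
  i=4: ✗ (none in [5,5])
  i=5: ✓ (witness j=6)
Positions where it holds: {2, 3, 5} → 3.

3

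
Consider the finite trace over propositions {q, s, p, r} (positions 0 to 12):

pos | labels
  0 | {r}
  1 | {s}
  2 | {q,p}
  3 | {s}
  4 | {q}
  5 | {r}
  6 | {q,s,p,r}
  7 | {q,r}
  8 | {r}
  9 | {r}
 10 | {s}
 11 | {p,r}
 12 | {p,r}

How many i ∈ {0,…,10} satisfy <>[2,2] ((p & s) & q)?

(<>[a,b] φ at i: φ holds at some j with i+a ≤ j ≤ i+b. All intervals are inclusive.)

1

Evaluate at each i in [0,10]:
  i=0: ✗ (none in [2,2])
  i=1: ✗ (none in [3,3])
  i=2: ✗ (none in [4,4])
  i=3: ✗ (none in [5,5])
  i=4: ✓ (witness j=6)
  i=5: ✗ (none in [7,7])
  i=6: ✗ (none in [8,8])
  i=7: ✗ (none in [9,9])
  i=8: ✗ (none in [10,10])
  i=9: ✗ (none in [11,11])
  i=10: ✗ (none in [12,12])
Positions where it holds: {4} → 1.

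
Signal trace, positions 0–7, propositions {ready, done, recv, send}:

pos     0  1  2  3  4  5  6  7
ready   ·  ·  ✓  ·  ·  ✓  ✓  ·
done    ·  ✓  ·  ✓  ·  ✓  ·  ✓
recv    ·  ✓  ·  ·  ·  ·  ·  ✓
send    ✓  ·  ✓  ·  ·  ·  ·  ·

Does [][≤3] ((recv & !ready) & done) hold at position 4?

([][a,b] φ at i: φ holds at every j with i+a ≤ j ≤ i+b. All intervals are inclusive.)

No

Check ((recv & !ready) & done) at every j in [4,7]:
  j=4: false
  j=5: false
  j=6: false
  j=7: true
Fails at j=4 → formula fails.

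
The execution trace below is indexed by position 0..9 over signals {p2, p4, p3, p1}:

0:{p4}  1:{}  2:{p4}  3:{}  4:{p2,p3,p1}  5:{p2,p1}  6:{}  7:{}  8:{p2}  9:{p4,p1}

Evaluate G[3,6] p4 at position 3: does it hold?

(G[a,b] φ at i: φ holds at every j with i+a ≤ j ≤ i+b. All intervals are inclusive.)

Check p4 at every j in [6,9]:
  j=6: false
  j=7: false
  j=8: false
  j=9: true
Fails at j=6 → formula fails.

Does not hold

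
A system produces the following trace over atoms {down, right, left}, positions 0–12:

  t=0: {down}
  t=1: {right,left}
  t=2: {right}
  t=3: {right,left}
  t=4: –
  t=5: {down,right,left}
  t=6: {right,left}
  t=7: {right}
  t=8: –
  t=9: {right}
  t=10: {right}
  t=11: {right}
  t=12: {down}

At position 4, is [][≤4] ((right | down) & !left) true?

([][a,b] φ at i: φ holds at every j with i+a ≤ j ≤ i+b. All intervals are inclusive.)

Does not hold

Check ((right | down) & !left) at every j in [4,8]:
  j=4: false
  j=5: false
  j=6: false
  j=7: true
  j=8: false
Fails at j=4 → formula fails.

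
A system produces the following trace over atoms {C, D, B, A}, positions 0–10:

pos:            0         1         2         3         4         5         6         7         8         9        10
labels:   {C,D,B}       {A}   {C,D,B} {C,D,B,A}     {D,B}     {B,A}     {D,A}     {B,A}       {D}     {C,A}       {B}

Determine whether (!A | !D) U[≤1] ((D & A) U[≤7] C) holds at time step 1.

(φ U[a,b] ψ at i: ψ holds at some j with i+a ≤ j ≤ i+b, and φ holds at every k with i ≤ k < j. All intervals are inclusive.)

Yes

Need some j in [1,2] with ((D & A) U[≤7] C), and (!A | !D) at every k in [1,j-1].
  j=1: ((D & A) U[≤7] C) — fails.
  j=2: ((D & A) U[≤7] C) holds; (!A | !D) holds at every k in [1,1] → satisfied.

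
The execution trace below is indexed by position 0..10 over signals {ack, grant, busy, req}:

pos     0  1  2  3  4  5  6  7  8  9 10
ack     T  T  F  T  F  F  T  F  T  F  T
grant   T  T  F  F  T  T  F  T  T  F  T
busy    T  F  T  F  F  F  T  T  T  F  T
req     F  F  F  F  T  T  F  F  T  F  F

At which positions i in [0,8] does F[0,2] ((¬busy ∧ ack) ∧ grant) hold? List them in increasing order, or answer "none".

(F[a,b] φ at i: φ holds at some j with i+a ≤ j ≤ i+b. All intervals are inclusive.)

0, 1

Evaluate at each i in [0,8]:
  i=0: ✓ (witness j=1)
  i=1: ✓ (witness j=1)
  i=2: ✗ (none in [2,4])
  i=3: ✗ (none in [3,5])
  i=4: ✗ (none in [4,6])
  i=5: ✗ (none in [5,7])
  i=6: ✗ (none in [6,8])
  i=7: ✗ (none in [7,9])
  i=8: ✗ (none in [8,10])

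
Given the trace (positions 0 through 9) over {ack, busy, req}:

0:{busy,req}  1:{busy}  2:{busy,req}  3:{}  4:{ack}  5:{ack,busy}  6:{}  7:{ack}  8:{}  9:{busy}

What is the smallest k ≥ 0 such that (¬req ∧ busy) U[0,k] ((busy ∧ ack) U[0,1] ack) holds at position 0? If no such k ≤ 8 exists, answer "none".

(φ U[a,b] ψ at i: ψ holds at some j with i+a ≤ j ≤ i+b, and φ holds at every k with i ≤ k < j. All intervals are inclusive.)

none

Need earliest j ≥ 0 with ((busy ∧ ack) U[0,1] ack), and (¬req ∧ busy) at every k in [0,j-1].
  j=0: rhs fails.
  j=1: rhs fails.
  j=2: rhs fails.
  j=3: rhs fails.
  j=4: rhs holds but lhs fails at k=0.
  j=5: rhs holds but lhs fails at k=0.
  j=6: rhs fails.
  j=7: rhs holds but lhs fails at k=0.
  j=8: rhs fails.
No witness within the range → none.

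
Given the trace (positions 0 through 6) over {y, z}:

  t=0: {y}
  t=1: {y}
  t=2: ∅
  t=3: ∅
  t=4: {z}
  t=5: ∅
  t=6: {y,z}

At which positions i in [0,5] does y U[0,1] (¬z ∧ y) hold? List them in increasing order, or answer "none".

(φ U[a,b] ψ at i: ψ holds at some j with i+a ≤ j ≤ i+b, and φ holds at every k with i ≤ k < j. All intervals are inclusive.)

Evaluate at each i in [0,5]:
  i=0: ✓ (rhs at j=0)
  i=1: ✓ (rhs at j=1)
  i=2: ✗ (no rhs in [2,3])
  i=3: ✗ (no rhs in [3,4])
  i=4: ✗ (no rhs in [4,5])
  i=5: ✗ (no rhs in [5,6])

0, 1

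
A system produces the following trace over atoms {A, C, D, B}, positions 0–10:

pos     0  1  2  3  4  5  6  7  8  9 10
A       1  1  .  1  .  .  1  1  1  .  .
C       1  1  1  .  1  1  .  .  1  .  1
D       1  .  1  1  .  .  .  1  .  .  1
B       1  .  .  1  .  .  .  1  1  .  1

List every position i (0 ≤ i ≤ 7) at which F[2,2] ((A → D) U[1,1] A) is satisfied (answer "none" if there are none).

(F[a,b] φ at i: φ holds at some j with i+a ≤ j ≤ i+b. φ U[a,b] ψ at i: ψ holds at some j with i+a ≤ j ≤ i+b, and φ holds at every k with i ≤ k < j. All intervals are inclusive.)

Evaluate at each i in [0,7]:
  i=0: ✓ (witness j=2)
  i=1: ✗ (none in [3,3])
  i=2: ✗ (none in [4,4])
  i=3: ✓ (witness j=5)
  i=4: ✗ (none in [6,6])
  i=5: ✓ (witness j=7)
  i=6: ✗ (none in [8,8])
  i=7: ✗ (none in [9,9])

0, 3, 5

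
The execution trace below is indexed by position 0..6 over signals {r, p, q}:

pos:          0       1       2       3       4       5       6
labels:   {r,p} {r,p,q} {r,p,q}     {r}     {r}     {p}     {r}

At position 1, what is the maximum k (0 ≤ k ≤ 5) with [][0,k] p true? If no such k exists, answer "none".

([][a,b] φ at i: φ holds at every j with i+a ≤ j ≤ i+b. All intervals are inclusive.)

p must hold from j=1 onward; find where it first fails.
  j=1: holds
  j=2: holds
  j=3: fails
Holds on [1,2], so largest k = 1.

1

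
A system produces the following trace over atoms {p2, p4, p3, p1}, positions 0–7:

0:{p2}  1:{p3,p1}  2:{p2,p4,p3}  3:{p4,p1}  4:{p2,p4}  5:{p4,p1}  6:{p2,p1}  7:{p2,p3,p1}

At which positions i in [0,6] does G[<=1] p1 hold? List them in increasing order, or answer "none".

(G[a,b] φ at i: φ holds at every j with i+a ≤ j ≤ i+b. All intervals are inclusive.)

5, 6

Evaluate at each i in [0,6]:
  i=0: ✗ (fails at j=0)
  i=1: ✗ (fails at j=2)
  i=2: ✗ (fails at j=2)
  i=3: ✗ (fails at j=4)
  i=4: ✗ (fails at j=4)
  i=5: ✓ (all of [5,6])
  i=6: ✓ (all of [6,7])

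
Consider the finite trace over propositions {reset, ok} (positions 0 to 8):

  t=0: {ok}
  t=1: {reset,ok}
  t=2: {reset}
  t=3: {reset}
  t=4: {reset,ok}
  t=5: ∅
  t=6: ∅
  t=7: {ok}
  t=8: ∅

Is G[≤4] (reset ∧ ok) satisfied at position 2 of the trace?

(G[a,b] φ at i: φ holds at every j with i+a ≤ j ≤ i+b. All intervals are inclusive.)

No

Check (reset ∧ ok) at every j in [2,6]:
  j=2: false
  j=3: false
  j=4: true
  j=5: false
  j=6: false
Fails at j=2 → formula fails.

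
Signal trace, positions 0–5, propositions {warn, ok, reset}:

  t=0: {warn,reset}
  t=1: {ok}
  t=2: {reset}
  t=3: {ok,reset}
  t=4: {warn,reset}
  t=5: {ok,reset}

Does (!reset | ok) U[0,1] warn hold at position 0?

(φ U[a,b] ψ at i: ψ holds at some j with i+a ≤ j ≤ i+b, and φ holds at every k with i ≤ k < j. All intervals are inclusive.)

Need some j in [0,1] with warn, and (!reset | ok) at every k in [0,j-1].
  j=0: warn holds; no prefix to check → satisfied.

Holds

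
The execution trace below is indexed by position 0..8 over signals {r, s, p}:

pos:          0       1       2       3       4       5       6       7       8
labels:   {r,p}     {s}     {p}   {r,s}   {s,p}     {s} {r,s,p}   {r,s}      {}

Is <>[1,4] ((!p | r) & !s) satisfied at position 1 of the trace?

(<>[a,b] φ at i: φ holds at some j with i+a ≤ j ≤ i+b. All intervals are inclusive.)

False

Check ((!p | r) & !s) at each j in [2,5]:
  j=2: false
  j=3: false
  j=4: false
  j=5: false
No position in the window satisfies it → formula fails.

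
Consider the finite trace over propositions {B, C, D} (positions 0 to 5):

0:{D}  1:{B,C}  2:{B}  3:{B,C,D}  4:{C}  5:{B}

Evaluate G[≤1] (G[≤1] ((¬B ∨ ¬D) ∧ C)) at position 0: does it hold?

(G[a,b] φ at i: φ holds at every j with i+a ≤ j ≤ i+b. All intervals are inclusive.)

Check G[≤1] ((¬B ∨ ¬D) ∧ C) at every j in [0,1]:
  j=0: fails at 0
  j=1: fails at 2
Fails at j=0 → formula fails.

No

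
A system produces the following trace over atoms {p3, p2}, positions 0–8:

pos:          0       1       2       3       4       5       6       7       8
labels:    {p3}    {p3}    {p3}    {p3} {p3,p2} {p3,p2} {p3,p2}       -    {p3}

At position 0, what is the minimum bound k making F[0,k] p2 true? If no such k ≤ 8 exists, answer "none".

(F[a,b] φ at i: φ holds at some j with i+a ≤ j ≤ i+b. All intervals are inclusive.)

4

Scan j = 0,1,… for p2:
  j=0: fails
  j=1: fails
  j=2: fails
  j=3: fails
  j=4: holds
First hit at j=4, so smallest k = 4-0 = 4.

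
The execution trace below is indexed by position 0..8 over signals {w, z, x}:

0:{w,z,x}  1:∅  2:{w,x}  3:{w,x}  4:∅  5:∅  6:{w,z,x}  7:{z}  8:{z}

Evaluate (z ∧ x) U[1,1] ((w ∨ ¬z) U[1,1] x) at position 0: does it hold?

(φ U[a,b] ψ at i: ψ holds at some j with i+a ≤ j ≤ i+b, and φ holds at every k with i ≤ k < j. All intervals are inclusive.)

Holds

Need some j in [1,1] with ((w ∨ ¬z) U[1,1] x), and (z ∧ x) at every k in [0,j-1].
  j=1: ((w ∨ ¬z) U[1,1] x) holds; (z ∧ x) holds at every k in [0,0] → satisfied.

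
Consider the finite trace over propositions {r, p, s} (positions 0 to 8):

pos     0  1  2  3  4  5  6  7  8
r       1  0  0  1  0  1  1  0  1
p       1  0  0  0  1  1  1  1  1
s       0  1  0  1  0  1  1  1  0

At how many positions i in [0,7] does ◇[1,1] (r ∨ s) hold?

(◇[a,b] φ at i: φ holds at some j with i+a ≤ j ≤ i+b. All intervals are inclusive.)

6

Evaluate at each i in [0,7]:
  i=0: ✓ (witness j=1)
  i=1: ✗ (none in [2,2])
  i=2: ✓ (witness j=3)
  i=3: ✗ (none in [4,4])
  i=4: ✓ (witness j=5)
  i=5: ✓ (witness j=6)
  i=6: ✓ (witness j=7)
  i=7: ✓ (witness j=8)
Positions where it holds: {0, 2, 4, 5, 6, 7} → 6.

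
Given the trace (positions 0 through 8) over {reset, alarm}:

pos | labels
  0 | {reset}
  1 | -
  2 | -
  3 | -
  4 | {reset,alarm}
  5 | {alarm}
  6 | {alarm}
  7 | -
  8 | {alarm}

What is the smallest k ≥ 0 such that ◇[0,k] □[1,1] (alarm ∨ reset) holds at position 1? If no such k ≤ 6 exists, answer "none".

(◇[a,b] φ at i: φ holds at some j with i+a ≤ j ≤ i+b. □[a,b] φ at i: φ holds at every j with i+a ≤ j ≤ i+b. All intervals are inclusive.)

Scan j = 1,2,… for □[1,1] (alarm ∨ reset):
  j=1: fails
  j=2: fails
  j=3: holds
First hit at j=3, so smallest k = 3-1 = 2.

2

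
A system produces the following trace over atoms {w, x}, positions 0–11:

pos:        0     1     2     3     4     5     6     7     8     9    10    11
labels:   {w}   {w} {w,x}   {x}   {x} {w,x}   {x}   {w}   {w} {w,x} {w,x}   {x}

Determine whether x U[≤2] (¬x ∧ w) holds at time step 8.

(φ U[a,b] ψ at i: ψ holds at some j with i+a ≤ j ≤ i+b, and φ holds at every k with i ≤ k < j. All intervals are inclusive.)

Need some j in [8,10] with (¬x ∧ w), and x at every k in [8,j-1].
  j=8: (¬x ∧ w) holds; no prefix to check → satisfied.

True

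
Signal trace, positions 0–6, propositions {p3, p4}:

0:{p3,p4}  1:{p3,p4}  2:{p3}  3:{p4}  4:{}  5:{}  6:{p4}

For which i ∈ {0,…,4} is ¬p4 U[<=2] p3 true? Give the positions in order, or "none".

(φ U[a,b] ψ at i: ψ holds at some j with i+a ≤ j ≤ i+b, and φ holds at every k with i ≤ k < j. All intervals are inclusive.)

Evaluate at each i in [0,4]:
  i=0: ✓ (rhs at j=0)
  i=1: ✓ (rhs at j=1)
  i=2: ✓ (rhs at j=2)
  i=3: ✗ (no rhs in [3,5])
  i=4: ✗ (no rhs in [4,6])

0, 1, 2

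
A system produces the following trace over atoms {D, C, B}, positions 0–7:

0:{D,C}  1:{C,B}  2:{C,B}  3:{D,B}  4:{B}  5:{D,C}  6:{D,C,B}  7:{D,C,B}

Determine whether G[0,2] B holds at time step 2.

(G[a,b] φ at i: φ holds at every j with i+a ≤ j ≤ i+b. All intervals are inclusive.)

Check B at every j in [2,4]:
  j=2: true
  j=3: true
  j=4: true
All positions satisfy it → formula holds.

Yes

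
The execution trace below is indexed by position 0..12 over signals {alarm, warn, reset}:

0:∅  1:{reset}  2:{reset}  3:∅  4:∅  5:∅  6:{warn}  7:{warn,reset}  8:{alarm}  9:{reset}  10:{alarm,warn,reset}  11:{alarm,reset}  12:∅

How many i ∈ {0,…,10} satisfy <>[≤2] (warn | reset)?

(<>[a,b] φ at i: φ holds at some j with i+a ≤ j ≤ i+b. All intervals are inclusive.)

10

Evaluate at each i in [0,10]:
  i=0: ✓ (witness j=1)
  i=1: ✓ (witness j=1)
  i=2: ✓ (witness j=2)
  i=3: ✗ (none in [3,5])
  i=4: ✓ (witness j=6)
  i=5: ✓ (witness j=6)
  i=6: ✓ (witness j=6)
  i=7: ✓ (witness j=7)
  i=8: ✓ (witness j=9)
  i=9: ✓ (witness j=9)
  i=10: ✓ (witness j=10)
Positions where it holds: {0, 1, 2, 4, 5, 6, 7, 8, 9, 10} → 10.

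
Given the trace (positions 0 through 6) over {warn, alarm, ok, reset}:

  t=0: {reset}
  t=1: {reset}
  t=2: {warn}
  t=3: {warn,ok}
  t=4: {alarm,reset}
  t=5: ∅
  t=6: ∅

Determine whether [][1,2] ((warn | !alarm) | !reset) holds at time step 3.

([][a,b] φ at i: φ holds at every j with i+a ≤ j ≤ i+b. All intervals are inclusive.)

Check ((warn | !alarm) | !reset) at every j in [4,5]:
  j=4: false
  j=5: true
Fails at j=4 → formula fails.

No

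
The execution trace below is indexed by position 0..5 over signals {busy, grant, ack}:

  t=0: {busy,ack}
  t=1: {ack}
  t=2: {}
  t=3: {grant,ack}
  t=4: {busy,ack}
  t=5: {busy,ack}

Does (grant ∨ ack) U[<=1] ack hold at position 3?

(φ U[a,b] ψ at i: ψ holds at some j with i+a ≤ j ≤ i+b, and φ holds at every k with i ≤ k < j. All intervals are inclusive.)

True

Need some j in [3,4] with ack, and (grant ∨ ack) at every k in [3,j-1].
  j=3: ack holds; no prefix to check → satisfied.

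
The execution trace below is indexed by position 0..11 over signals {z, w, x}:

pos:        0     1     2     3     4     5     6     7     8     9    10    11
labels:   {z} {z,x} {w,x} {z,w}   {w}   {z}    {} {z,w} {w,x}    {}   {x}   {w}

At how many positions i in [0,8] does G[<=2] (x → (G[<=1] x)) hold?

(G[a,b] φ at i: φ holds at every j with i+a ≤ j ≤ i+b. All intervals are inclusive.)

Evaluate at each i in [0,8]:
  i=0: ✗ (fails at j=2)
  i=1: ✗ (fails at j=2)
  i=2: ✗ (fails at j=2)
  i=3: ✓ (all of [3,5])
  i=4: ✓ (all of [4,6])
  i=5: ✓ (all of [5,7])
  i=6: ✗ (fails at j=8)
  i=7: ✗ (fails at j=8)
  i=8: ✗ (fails at j=8)
Positions where it holds: {3, 4, 5} → 3.

3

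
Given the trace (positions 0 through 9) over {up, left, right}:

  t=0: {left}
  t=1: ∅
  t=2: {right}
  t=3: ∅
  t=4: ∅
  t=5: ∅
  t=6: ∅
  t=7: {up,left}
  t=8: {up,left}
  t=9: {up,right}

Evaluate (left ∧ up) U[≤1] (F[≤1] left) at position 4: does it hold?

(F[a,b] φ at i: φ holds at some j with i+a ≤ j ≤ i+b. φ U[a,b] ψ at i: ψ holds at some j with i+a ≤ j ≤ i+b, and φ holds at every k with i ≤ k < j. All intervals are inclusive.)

Does not hold

Need some j in [4,5] with F[≤1] left, and (left ∧ up) at every k in [4,j-1].
  j=4: F[≤1] left — fails (none in [4,5]).
  j=5: F[≤1] left — fails (none in [5,6]).
No j in the window works → until fails.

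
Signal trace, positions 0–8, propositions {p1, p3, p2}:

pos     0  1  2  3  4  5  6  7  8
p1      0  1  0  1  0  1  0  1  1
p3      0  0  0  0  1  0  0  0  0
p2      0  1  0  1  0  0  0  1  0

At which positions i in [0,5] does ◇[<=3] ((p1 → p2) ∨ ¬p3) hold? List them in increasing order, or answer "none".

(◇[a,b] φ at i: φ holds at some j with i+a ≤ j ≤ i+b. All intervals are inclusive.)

Evaluate at each i in [0,5]:
  i=0: ✓ (witness j=0)
  i=1: ✓ (witness j=1)
  i=2: ✓ (witness j=2)
  i=3: ✓ (witness j=3)
  i=4: ✓ (witness j=4)
  i=5: ✓ (witness j=5)

0, 1, 2, 3, 4, 5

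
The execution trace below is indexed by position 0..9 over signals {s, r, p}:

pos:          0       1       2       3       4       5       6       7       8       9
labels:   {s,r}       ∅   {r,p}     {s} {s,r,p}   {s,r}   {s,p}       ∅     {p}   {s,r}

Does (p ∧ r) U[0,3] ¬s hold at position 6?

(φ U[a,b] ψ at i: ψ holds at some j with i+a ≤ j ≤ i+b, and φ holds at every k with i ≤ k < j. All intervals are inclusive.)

False

Need some j in [6,9] with ¬s, and (p ∧ r) at every k in [6,j-1].
  j=6: ¬s false.
  j=7: ¬s holds, but (p ∧ r) fails at k=6 → not this j.
  j=8: ¬s holds, but (p ∧ r) fails at k=6 → not this j.
  j=9: ¬s false.
No j in the window works → until fails.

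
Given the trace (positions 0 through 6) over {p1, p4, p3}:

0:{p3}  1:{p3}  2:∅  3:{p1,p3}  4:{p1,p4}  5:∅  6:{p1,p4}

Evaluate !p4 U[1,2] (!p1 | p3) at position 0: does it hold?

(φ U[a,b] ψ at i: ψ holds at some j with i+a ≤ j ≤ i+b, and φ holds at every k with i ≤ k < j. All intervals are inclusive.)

Need some j in [1,2] with (!p1 | p3), and !p4 at every k in [0,j-1].
  j=1: (!p1 | p3) holds; !p4 holds at every k in [0,0] → satisfied.

Yes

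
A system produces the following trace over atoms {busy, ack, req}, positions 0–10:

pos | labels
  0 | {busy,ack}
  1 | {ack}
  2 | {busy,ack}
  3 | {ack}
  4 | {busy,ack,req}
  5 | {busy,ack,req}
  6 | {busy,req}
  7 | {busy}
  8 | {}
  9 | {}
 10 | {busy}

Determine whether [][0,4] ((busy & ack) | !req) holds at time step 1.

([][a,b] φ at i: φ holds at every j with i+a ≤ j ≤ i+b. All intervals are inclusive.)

Check ((busy & ack) | !req) at every j in [1,5]:
  j=1: true
  j=2: true
  j=3: true
  j=4: true
  j=5: true
All positions satisfy it → formula holds.

Holds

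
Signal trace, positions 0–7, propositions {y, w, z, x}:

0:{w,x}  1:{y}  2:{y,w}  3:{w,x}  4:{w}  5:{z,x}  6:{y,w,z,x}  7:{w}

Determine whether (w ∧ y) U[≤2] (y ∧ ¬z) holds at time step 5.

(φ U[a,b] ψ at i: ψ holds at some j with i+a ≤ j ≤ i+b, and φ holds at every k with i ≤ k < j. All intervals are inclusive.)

Need some j in [5,7] with (y ∧ ¬z), and (w ∧ y) at every k in [5,j-1].
  j=5: (y ∧ ¬z) false.
  j=6: (y ∧ ¬z) false.
  j=7: (y ∧ ¬z) false.
No j in the window works → until fails.

Does not hold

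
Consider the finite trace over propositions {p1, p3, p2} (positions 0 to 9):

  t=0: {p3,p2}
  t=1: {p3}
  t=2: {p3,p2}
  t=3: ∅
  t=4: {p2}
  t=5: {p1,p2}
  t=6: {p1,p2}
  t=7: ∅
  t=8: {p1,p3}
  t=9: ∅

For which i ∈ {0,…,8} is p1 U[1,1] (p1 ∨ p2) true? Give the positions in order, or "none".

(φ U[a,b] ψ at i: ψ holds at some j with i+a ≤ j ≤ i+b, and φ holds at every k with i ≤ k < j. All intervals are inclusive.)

Evaluate at each i in [0,8]:
  i=0: ✗ (no rhs in [1,1])
  i=1: ✗ (lhs fails at k=1 before rhs at j=2)
  i=2: ✗ (no rhs in [3,3])
  i=3: ✗ (lhs fails at k=3 before rhs at j=4)
  i=4: ✗ (lhs fails at k=4 before rhs at j=5)
  i=5: ✓ (rhs at j=6; lhs holds on [5,5])
  i=6: ✗ (no rhs in [7,7])
  i=7: ✗ (lhs fails at k=7 before rhs at j=8)
  i=8: ✗ (no rhs in [9,9])

5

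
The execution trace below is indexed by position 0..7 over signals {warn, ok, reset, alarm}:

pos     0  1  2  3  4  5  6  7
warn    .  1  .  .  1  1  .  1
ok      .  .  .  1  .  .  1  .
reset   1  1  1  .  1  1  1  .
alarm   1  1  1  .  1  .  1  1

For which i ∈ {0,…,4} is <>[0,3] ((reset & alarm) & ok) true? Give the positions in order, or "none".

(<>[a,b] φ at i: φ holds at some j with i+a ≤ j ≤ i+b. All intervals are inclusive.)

Evaluate at each i in [0,4]:
  i=0: ✗ (none in [0,3])
  i=1: ✗ (none in [1,4])
  i=2: ✗ (none in [2,5])
  i=3: ✓ (witness j=6)
  i=4: ✓ (witness j=6)

3, 4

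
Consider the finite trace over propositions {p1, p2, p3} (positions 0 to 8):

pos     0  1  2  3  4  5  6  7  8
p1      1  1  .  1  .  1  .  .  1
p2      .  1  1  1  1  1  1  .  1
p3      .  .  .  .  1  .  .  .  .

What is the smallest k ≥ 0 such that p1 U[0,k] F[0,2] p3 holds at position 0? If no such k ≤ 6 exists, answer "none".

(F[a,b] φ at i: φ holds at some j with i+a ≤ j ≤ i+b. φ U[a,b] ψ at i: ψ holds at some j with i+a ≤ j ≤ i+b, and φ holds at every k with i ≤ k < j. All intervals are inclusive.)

2

Need earliest j ≥ 0 with F[0,2] p3, and p1 at every k in [0,j-1].
  j=0: rhs fails.
  j=1: rhs fails.
  j=2: rhs holds; lhs holds on [0,1]. k = 2.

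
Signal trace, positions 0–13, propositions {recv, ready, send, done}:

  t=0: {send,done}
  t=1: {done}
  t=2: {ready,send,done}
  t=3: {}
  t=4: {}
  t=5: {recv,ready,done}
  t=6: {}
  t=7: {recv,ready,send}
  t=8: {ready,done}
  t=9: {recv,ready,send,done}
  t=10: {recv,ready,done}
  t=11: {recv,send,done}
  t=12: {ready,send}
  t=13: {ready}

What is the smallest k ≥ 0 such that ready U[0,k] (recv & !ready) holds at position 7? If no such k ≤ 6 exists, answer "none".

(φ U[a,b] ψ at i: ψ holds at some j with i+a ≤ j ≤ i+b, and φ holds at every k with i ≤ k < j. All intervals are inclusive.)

4

Need earliest j ≥ 7 with (recv & !ready), and ready at every k in [7,j-1].
  j=7: rhs fails.
  j=8: rhs fails.
  j=9: rhs fails.
  j=10: rhs fails.
  j=11: rhs holds; lhs holds on [7,10]. k = 4.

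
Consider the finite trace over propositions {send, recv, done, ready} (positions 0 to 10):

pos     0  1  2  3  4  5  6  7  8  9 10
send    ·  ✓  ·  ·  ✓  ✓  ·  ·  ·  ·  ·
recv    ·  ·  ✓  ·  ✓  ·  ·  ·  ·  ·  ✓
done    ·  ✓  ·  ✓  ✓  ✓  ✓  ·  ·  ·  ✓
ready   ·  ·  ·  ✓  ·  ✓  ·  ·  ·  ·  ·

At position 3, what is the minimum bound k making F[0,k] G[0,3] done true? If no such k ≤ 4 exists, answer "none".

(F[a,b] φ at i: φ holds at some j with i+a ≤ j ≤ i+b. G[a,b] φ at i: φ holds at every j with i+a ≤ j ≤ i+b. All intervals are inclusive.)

Scan j = 3,4,… for G[0,3] done:
  j=3: holds
First hit at j=3, so smallest k = 3-3 = 0.

0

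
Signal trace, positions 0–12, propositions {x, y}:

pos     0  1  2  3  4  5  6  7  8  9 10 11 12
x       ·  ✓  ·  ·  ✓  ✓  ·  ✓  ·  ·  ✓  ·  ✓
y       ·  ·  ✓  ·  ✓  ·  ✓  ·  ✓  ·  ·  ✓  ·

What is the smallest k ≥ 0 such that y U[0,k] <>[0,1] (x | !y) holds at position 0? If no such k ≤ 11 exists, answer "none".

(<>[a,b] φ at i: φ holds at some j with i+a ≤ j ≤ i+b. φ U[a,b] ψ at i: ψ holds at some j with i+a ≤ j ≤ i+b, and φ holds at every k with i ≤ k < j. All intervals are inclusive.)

Need earliest j ≥ 0 with <>[0,1] (x | !y), and y at every k in [0,j-1].
  j=0: rhs holds (empty prefix). k = 0.

0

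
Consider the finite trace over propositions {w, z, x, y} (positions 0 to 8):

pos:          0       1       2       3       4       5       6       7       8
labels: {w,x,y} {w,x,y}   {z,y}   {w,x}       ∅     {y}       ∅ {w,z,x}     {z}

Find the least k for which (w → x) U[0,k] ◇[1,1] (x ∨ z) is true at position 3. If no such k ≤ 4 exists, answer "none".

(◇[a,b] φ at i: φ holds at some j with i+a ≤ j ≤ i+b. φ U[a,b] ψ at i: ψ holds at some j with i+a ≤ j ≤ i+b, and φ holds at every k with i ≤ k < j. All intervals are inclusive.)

3

Need earliest j ≥ 3 with ◇[1,1] (x ∨ z), and (w → x) at every k in [3,j-1].
  j=3: rhs fails.
  j=4: rhs fails.
  j=5: rhs fails.
  j=6: rhs holds; lhs holds on [3,5]. k = 3.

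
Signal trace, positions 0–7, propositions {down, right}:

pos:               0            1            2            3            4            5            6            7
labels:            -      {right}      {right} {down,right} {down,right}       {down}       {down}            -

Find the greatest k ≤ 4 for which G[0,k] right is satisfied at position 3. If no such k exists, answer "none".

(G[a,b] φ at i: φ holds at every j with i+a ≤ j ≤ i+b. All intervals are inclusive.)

right must hold from j=3 onward; find where it first fails.
  j=3: holds
  j=4: holds
  j=5: fails
Holds on [3,4], so largest k = 1.

1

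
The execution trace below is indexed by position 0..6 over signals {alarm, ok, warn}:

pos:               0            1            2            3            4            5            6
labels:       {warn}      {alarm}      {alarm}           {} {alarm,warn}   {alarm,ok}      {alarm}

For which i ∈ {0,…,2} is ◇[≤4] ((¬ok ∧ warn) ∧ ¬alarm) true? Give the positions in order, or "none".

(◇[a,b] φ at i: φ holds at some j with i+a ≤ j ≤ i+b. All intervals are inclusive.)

0

Evaluate at each i in [0,2]:
  i=0: ✓ (witness j=0)
  i=1: ✗ (none in [1,5])
  i=2: ✗ (none in [2,6])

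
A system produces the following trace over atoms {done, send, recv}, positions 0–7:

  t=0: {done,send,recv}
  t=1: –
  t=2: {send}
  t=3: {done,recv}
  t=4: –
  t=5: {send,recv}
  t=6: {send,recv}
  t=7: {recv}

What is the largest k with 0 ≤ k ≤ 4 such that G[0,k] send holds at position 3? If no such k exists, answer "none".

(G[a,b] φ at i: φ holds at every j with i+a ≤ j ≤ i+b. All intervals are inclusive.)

send must hold from j=3 onward; find where it first fails.
  j=3: fails → no k works.

none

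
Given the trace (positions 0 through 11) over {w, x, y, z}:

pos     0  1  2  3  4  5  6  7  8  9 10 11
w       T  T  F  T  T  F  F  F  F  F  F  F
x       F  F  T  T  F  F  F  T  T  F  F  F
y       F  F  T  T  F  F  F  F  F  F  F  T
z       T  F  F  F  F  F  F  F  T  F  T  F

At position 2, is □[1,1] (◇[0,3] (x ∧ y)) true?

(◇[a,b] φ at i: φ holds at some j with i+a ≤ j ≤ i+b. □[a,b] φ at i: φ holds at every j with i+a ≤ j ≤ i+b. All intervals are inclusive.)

Check ◇[0,3] (x ∧ y) at every j in [3,3]:
  j=3: holds (witness at 3)
All positions satisfy it → formula holds.

Holds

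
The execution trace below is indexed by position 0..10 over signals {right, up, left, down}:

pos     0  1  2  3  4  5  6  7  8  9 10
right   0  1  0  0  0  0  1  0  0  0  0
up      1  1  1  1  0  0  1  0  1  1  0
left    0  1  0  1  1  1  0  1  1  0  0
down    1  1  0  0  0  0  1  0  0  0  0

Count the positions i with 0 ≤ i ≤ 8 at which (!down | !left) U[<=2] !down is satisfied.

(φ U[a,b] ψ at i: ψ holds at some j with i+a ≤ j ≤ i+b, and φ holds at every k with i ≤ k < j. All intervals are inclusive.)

7

Evaluate at each i in [0,8]:
  i=0: ✗ (lhs fails at k=1 before rhs at j=2)
  i=1: ✗ (lhs fails at k=1 before rhs at j=2)
  i=2: ✓ (rhs at j=2)
  i=3: ✓ (rhs at j=3)
  i=4: ✓ (rhs at j=4)
  i=5: ✓ (rhs at j=5)
  i=6: ✓ (rhs at j=7; lhs holds on [6,6])
  i=7: ✓ (rhs at j=7)
  i=8: ✓ (rhs at j=8)
Positions where it holds: {2, 3, 4, 5, 6, 7, 8} → 7.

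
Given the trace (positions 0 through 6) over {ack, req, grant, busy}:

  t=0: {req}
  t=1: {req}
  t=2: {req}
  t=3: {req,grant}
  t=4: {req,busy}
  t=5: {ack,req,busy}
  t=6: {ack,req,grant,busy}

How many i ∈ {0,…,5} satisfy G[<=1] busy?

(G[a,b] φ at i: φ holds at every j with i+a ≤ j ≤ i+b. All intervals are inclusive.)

2

Evaluate at each i in [0,5]:
  i=0: ✗ (fails at j=0)
  i=1: ✗ (fails at j=1)
  i=2: ✗ (fails at j=2)
  i=3: ✗ (fails at j=3)
  i=4: ✓ (all of [4,5])
  i=5: ✓ (all of [5,6])
Positions where it holds: {4, 5} → 2.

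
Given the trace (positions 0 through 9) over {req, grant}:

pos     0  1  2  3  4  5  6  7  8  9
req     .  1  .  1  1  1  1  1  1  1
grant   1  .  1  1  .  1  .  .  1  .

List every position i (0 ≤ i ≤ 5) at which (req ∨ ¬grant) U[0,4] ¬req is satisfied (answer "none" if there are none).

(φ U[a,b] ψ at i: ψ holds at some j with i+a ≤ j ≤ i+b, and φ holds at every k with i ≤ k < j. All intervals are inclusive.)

Evaluate at each i in [0,5]:
  i=0: ✓ (rhs at j=0)
  i=1: ✓ (rhs at j=2; lhs holds on [1,1])
  i=2: ✓ (rhs at j=2)
  i=3: ✗ (no rhs in [3,7])
  i=4: ✗ (no rhs in [4,8])
  i=5: ✗ (no rhs in [5,9])

0, 1, 2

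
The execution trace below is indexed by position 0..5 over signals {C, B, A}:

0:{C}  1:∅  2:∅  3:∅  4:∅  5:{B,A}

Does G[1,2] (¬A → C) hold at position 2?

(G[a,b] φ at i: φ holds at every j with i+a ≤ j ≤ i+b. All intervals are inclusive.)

False

Check (¬A → C) at every j in [3,4]:
  j=3: antecedent true; consequent false → ✗
  j=4: antecedent true; consequent false → ✗
Fails at j=3 → formula fails.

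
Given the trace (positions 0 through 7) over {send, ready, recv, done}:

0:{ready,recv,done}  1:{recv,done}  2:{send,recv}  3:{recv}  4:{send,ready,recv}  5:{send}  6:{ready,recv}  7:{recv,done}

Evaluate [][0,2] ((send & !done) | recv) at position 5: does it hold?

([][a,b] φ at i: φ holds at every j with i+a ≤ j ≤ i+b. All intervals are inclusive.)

True

Check ((send & !done) | recv) at every j in [5,7]:
  j=5: true
  j=6: true
  j=7: true
All positions satisfy it → formula holds.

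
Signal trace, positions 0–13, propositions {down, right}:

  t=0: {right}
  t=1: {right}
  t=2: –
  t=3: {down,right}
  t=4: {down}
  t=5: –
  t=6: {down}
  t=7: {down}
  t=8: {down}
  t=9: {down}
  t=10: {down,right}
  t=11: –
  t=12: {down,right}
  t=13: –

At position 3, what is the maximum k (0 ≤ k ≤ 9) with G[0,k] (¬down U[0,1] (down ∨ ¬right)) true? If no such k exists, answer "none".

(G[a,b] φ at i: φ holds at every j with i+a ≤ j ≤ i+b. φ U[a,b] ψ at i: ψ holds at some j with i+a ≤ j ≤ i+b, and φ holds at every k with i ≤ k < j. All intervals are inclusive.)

(¬down U[0,1] (down ∨ ¬right)) must hold from j=3 onward; find where it first fails.
  j=3: holds
  j=4: holds
  j=5: holds
  j=6: holds
  j=7: holds
  j=8: holds
  j=9: holds
  j=10: holds
  j=11: holds
  j=12: holds
Holds through j=12; largest k = 9.

9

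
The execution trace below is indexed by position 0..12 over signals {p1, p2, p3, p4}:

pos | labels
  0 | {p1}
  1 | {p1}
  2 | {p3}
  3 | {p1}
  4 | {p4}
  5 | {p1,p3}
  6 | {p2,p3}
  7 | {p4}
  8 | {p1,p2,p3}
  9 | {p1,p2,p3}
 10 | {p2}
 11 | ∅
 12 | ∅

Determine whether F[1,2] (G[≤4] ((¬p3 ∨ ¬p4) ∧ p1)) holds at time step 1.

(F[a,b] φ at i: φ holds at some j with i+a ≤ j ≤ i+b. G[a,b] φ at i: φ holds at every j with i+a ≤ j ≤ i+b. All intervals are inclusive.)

False

Check G[≤4] ((¬p3 ∨ ¬p4) ∧ p1) at each j in [2,3]:
  j=2: fails at 2
  j=3: fails at 4
No position in the window satisfies it → formula fails.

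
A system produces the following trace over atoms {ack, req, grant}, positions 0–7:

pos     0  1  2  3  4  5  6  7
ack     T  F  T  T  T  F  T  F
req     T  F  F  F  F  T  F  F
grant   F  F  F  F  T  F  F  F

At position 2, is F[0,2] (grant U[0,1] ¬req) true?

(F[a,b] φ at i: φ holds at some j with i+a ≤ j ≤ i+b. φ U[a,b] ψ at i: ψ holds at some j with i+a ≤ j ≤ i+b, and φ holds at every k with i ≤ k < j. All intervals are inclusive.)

Check (grant U[0,1] ¬req) at each j in [2,4]:
  j=2: holds
  j=3: holds
  j=4: holds
Found at j=2 → formula holds.

Yes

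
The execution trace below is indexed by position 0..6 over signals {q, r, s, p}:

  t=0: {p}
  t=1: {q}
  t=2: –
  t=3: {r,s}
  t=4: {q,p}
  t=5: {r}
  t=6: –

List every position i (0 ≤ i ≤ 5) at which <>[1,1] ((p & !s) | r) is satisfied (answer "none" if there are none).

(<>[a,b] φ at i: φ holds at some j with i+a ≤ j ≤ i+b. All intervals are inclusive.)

2, 3, 4

Evaluate at each i in [0,5]:
  i=0: ✗ (none in [1,1])
  i=1: ✗ (none in [2,2])
  i=2: ✓ (witness j=3)
  i=3: ✓ (witness j=4)
  i=4: ✓ (witness j=5)
  i=5: ✗ (none in [6,6])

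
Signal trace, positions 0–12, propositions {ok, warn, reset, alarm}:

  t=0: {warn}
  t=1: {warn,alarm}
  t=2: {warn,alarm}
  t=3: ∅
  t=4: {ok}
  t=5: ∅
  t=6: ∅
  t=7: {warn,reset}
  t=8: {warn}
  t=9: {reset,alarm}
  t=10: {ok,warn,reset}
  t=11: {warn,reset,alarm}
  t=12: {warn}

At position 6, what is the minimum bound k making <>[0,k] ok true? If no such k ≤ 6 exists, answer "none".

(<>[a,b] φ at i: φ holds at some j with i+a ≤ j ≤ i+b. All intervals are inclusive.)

4

Scan j = 6,7,… for ok:
  j=6: fails
  j=7: fails
  j=8: fails
  j=9: fails
  j=10: holds
First hit at j=10, so smallest k = 10-6 = 4.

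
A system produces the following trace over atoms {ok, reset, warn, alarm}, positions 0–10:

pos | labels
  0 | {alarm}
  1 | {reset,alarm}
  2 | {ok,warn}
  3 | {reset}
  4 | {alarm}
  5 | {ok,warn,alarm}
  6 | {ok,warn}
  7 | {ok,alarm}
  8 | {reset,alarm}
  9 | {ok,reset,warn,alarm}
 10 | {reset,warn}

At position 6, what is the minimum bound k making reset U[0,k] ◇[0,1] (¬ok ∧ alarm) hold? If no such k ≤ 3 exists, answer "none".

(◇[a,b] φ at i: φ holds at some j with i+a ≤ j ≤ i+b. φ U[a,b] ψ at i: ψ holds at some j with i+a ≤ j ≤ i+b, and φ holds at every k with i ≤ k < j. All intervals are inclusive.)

none

Need earliest j ≥ 6 with ◇[0,1] (¬ok ∧ alarm), and reset at every k in [6,j-1].
  j=6: rhs fails.
  j=7: rhs holds but lhs fails at k=6.
  j=8: rhs holds but lhs fails at k=6.
  j=9: rhs fails.
No witness within the range → none.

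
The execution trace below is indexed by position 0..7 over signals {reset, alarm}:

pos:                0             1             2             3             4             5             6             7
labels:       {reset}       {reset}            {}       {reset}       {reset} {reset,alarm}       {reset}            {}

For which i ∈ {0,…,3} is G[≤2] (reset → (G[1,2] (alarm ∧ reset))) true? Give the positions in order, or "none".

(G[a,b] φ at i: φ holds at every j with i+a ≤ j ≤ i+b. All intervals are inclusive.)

none

Evaluate at each i in [0,3]:
  i=0: ✗ (fails at j=0)
  i=1: ✗ (fails at j=1)
  i=2: ✗ (fails at j=3)
  i=3: ✗ (fails at j=3)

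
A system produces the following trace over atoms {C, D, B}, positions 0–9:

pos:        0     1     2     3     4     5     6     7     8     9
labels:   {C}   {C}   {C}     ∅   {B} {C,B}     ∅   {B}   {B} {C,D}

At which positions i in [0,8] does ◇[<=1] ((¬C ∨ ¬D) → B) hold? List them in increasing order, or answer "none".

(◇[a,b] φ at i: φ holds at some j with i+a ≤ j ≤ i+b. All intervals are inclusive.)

3, 4, 5, 6, 7, 8

Evaluate at each i in [0,8]:
  i=0: ✗ (none in [0,1])
  i=1: ✗ (none in [1,2])
  i=2: ✗ (none in [2,3])
  i=3: ✓ (witness j=4)
  i=4: ✓ (witness j=4)
  i=5: ✓ (witness j=5)
  i=6: ✓ (witness j=7)
  i=7: ✓ (witness j=7)
  i=8: ✓ (witness j=8)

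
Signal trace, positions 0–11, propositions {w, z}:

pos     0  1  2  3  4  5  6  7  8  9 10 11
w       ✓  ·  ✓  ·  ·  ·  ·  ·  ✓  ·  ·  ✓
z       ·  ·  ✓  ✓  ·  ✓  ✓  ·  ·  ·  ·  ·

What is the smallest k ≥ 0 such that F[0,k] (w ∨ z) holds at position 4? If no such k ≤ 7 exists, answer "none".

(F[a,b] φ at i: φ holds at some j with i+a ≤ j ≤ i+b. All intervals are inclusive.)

Scan j = 4,5,… for (w ∨ z):
  j=4: fails
  j=5: holds
First hit at j=5, so smallest k = 5-4 = 1.

1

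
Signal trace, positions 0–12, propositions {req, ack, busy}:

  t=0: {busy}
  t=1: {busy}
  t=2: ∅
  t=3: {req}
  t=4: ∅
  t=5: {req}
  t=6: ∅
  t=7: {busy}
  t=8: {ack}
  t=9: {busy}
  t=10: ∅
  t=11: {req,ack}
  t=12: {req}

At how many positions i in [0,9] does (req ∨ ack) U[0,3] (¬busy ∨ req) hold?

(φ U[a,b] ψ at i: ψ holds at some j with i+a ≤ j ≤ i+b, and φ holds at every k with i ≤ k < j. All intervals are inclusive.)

6

Evaluate at each i in [0,9]:
  i=0: ✗ (lhs fails at k=0 before rhs at j=2)
  i=1: ✗ (lhs fails at k=1 before rhs at j=2)
  i=2: ✓ (rhs at j=2)
  i=3: ✓ (rhs at j=3)
  i=4: ✓ (rhs at j=4)
  i=5: ✓ (rhs at j=5)
  i=6: ✓ (rhs at j=6)
  i=7: ✗ (lhs fails at k=7 before rhs at j=8)
  i=8: ✓ (rhs at j=8)
  i=9: ✗ (lhs fails at k=9 before rhs at j=10)
Positions where it holds: {2, 3, 4, 5, 6, 8} → 6.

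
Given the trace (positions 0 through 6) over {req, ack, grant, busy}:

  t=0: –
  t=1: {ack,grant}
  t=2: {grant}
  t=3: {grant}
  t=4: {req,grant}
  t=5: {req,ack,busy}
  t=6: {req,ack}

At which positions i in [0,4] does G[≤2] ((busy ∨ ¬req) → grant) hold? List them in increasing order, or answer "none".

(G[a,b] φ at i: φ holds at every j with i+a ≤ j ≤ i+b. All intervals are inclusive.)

Evaluate at each i in [0,4]:
  i=0: ✗ (fails at j=0)
  i=1: ✓ (all of [1,3])
  i=2: ✓ (all of [2,4])
  i=3: ✗ (fails at j=5)
  i=4: ✗ (fails at j=5)

1, 2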